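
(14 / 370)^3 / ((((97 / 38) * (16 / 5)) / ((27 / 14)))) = 25137 / 1965336400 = 0.00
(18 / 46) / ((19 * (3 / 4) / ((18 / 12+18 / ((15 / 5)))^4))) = 151875 / 1748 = 86.89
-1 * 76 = -76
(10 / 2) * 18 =90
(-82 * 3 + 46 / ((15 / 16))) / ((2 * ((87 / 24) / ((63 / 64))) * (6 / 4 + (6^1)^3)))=-10339 / 84100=-0.12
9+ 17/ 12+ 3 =161/ 12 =13.42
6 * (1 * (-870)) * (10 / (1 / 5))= -261000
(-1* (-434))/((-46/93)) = -877.43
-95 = -95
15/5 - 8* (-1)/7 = 29/7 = 4.14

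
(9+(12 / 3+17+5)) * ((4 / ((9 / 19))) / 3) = 2660 / 27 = 98.52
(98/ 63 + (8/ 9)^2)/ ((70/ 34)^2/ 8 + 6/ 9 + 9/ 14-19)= -3074960/ 22495941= -0.14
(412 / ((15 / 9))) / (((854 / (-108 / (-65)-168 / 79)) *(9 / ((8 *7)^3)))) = -4113829888 / 1566175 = -2626.67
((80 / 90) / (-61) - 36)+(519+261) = 408448 / 549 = 743.99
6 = 6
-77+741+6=670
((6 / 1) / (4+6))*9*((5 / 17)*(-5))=-135 / 17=-7.94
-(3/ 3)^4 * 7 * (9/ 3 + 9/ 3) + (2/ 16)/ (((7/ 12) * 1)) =-585/ 14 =-41.79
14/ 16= 7/ 8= 0.88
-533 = -533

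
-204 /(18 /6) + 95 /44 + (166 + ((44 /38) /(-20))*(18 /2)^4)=-1169097 /4180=-279.69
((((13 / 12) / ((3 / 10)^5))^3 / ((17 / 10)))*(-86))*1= -29522187500000000000 / 6586148313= -4482466245.37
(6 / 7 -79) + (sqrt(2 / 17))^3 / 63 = -78.14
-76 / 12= -19 / 3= -6.33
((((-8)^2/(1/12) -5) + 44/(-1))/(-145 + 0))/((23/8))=-5752/3335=-1.72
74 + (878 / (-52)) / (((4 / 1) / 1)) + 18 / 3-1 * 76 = -23 / 104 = -0.22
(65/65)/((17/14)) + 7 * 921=6447.82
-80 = -80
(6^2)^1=36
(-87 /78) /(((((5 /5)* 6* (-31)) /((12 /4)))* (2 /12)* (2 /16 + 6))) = 348 /19747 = 0.02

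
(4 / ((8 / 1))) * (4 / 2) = 1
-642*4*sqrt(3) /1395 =-856*sqrt(3) /465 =-3.19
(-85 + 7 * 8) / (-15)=29 / 15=1.93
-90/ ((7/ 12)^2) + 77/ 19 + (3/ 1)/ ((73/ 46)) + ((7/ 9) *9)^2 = -14241426/ 67963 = -209.55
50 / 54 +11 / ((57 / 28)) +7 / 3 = 4444 / 513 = 8.66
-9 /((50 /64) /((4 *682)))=-785664 /25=-31426.56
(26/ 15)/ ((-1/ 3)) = -26/ 5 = -5.20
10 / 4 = 5 / 2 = 2.50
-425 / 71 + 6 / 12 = -779 / 142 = -5.49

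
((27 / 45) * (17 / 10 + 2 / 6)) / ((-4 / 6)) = -183 / 100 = -1.83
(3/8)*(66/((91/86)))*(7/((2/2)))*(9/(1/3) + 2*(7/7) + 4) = 140481/26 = 5403.12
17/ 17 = 1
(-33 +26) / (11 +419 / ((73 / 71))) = -511 / 30552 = -0.02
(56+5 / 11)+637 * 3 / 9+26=9728 / 33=294.79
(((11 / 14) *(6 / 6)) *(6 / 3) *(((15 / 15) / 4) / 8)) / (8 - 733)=-11 / 162400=-0.00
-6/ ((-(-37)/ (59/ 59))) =-6/ 37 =-0.16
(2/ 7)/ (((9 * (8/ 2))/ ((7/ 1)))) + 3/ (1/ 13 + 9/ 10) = 7147/ 2286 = 3.13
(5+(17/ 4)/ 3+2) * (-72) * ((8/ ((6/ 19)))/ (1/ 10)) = -153520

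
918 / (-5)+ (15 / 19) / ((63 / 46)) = -365132 / 1995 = -183.02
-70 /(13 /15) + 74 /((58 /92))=36.61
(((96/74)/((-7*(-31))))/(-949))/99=-16/251444193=-0.00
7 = 7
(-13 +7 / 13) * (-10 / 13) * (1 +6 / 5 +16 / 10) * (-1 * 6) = -36936 / 169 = -218.56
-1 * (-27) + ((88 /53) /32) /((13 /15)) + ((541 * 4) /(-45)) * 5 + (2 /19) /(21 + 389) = -20615396141 /96611580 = -213.38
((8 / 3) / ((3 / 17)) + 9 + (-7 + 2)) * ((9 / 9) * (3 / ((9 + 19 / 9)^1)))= 129 / 25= 5.16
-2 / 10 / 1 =-1 / 5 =-0.20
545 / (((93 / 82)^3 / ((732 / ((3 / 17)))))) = 1246455582880 / 804357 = 1549629.81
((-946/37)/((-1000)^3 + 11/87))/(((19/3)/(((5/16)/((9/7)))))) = 68585/69898285705448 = 0.00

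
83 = 83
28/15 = 1.87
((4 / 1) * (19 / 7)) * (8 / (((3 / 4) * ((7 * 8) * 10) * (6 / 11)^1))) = 836 / 2205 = 0.38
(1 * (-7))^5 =-16807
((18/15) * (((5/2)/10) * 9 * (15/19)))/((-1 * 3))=-27/38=-0.71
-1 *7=-7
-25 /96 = -0.26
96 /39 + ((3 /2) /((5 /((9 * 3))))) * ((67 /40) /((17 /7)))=711457 /88400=8.05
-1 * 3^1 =-3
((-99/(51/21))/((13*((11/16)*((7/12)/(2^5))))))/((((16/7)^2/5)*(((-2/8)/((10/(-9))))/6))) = -1411200/221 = -6385.52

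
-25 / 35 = -5 / 7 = -0.71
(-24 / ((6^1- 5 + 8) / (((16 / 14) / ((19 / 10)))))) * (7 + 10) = -10880 / 399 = -27.27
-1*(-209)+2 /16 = 1673 /8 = 209.12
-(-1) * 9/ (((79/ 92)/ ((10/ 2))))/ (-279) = -460/ 2449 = -0.19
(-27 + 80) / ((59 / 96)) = 5088 / 59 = 86.24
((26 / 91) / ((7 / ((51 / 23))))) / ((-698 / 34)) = -1734 / 393323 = -0.00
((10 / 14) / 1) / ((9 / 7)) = 5 / 9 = 0.56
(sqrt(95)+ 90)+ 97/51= sqrt(95)+ 4687/51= 101.65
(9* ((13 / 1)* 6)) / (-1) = -702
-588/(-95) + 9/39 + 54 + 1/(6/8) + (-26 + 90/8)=696593/14820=47.00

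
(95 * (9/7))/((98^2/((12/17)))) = 2565/285719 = 0.01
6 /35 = 0.17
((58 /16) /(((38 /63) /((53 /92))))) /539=13833 /2153536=0.01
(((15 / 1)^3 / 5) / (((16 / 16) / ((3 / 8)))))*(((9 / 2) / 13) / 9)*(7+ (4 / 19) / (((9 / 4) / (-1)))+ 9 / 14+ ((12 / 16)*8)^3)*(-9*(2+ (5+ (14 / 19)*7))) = -35763203025 / 150176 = -238141.93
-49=-49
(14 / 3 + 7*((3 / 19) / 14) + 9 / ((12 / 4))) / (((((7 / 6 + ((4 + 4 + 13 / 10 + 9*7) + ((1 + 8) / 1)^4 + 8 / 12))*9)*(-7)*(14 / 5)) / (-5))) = 110375 / 3335746932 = 0.00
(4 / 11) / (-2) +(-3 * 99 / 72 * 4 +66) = 1085 / 22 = 49.32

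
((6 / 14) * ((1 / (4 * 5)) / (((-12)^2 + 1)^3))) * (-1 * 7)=-3 / 60972500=-0.00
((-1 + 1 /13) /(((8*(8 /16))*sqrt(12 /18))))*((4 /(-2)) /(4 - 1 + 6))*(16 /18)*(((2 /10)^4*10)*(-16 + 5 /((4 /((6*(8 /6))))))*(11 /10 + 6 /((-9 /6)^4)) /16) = -617*sqrt(6) /1974375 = -0.00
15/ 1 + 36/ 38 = 303/ 19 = 15.95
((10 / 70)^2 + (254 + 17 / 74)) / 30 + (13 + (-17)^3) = -532100089 / 108780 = -4891.52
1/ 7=0.14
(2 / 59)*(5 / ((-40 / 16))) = -4 / 59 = -0.07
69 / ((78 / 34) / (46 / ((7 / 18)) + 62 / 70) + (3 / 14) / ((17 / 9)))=22832054 / 43909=519.99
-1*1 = -1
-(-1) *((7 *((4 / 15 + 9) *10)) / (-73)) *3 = -26.66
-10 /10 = -1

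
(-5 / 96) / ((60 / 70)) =-35 / 576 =-0.06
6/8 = 3/4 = 0.75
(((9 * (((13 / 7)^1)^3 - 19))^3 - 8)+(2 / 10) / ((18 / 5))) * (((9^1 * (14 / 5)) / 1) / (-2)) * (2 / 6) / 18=1057921985861801 / 3112992540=339840.84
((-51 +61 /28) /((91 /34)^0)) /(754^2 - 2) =-1367 /15918392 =-0.00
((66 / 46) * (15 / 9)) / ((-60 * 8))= -11 / 2208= -0.00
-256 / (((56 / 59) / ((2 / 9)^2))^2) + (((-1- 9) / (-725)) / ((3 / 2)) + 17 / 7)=81335027 / 46615905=1.74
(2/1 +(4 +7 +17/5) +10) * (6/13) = 792/65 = 12.18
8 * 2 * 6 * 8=768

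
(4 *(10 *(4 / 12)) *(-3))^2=1600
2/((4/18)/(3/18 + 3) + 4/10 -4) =-285/503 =-0.57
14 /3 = 4.67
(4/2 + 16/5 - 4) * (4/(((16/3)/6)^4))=7.69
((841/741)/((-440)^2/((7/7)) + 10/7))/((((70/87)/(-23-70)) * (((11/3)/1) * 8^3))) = -6804531/18852380518400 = -0.00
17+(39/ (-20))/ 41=13901/ 820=16.95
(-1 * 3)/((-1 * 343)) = 3/343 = 0.01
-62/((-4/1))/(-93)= -1/6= -0.17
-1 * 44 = -44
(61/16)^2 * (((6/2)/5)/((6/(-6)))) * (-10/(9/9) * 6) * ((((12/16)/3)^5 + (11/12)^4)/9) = 218218045/5308416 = 41.11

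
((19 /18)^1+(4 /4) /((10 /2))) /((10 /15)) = 113 /60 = 1.88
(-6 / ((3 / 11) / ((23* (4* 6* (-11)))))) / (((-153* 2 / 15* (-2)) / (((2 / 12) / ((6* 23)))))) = 3.95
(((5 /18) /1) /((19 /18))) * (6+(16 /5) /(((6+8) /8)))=274 /133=2.06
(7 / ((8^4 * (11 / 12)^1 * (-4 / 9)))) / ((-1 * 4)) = 189 / 180224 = 0.00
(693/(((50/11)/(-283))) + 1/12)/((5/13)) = -168269777/1500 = -112179.85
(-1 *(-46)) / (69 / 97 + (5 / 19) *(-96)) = -84778 / 45249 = -1.87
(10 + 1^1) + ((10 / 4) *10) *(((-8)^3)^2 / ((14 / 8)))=26214477 / 7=3744925.29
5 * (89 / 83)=445 / 83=5.36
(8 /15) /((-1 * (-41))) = 8 /615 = 0.01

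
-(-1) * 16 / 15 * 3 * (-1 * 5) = -16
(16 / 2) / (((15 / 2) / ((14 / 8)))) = 28 / 15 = 1.87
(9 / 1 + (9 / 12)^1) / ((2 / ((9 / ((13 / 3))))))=81 / 8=10.12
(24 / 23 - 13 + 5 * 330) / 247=6.63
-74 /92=-37 /46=-0.80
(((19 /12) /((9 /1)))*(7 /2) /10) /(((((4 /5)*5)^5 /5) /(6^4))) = 399 /1024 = 0.39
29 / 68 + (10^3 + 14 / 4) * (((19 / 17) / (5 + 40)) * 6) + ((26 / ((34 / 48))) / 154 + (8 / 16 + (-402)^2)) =4234738203 / 26180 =161754.71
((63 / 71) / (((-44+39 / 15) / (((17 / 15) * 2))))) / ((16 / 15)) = -595 / 13064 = -0.05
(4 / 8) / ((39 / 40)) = 20 / 39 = 0.51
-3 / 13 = -0.23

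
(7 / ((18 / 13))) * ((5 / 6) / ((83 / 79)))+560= 5055785 / 8964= 564.01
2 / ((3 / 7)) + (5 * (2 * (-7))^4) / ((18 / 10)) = 960442 / 9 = 106715.78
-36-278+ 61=-253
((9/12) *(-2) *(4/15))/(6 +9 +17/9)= -0.02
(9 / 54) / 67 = 1 / 402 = 0.00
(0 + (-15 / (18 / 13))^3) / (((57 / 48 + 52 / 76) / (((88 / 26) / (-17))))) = 35321000 / 261171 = 135.24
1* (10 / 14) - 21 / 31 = 8 / 217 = 0.04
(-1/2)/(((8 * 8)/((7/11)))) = -7/1408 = -0.00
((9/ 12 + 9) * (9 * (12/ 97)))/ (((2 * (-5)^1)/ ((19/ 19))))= -1053/ 970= -1.09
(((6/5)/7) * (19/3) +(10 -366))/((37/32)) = -397504/1295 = -306.95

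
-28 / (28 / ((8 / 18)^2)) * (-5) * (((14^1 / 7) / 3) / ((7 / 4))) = 640 / 1701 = 0.38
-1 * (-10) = 10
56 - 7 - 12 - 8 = 29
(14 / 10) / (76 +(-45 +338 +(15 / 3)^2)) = 7 / 1970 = 0.00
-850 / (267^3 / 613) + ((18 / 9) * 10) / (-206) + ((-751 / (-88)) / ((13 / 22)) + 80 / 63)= 11123823065213 / 713628839196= 15.59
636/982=318/491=0.65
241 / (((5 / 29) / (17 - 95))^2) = 1233111204 / 25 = 49324448.16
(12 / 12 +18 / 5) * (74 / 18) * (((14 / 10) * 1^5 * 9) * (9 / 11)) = 53613 / 275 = 194.96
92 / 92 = 1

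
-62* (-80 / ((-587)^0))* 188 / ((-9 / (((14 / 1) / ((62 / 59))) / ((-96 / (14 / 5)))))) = 1087016 / 27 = 40259.85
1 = 1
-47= -47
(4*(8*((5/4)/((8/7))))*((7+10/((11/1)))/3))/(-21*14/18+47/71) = -216195/36718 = -5.89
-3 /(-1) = 3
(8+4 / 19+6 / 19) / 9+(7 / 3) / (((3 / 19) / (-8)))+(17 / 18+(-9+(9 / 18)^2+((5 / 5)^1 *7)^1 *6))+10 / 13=-731911 / 8892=-82.31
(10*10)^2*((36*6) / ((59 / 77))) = 166320000 / 59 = 2818983.05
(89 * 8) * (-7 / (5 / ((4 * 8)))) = -159488 / 5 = -31897.60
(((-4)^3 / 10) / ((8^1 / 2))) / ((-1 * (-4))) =-0.40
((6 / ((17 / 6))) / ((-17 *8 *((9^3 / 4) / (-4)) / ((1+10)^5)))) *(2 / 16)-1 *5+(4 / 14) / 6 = 315845 / 163863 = 1.93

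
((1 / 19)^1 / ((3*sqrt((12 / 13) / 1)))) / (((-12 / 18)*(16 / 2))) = -sqrt(39) / 1824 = -0.00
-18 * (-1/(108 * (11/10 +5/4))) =10/141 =0.07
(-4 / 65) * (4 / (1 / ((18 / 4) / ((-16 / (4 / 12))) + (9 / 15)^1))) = -81 / 650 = -0.12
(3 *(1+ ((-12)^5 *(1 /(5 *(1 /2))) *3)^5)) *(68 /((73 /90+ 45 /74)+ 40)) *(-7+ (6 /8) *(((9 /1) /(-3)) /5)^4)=2174037904728798238893903131237216216517 /26938671875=80703232691526231335185420000.00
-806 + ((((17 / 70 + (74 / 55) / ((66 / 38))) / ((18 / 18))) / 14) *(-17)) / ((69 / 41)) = -3960429059 / 4909212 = -806.73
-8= -8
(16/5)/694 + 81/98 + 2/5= 209331/170030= 1.23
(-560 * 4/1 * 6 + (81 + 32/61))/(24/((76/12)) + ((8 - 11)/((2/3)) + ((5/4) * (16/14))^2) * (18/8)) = 6069129416/792207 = 7661.04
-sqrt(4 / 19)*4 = -8*sqrt(19) / 19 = -1.84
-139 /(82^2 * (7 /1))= -139 /47068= -0.00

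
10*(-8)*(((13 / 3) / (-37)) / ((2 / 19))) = 9880 / 111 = 89.01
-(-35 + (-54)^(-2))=102059/2916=35.00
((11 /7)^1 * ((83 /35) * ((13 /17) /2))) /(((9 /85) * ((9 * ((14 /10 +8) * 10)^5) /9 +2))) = 11869 /6473033479332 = 0.00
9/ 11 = 0.82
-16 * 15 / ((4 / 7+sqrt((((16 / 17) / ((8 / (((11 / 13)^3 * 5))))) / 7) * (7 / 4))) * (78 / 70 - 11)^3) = 0.29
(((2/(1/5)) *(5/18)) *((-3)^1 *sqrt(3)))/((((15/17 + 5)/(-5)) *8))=85 *sqrt(3)/96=1.53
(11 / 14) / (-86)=-11 / 1204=-0.01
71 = 71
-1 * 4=-4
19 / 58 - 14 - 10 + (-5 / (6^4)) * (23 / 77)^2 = -5275131721 / 222835536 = -23.67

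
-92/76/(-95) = 23/1805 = 0.01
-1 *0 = 0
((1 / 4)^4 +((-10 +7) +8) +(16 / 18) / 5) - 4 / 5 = 50477 / 11520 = 4.38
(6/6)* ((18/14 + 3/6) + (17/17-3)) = -0.21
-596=-596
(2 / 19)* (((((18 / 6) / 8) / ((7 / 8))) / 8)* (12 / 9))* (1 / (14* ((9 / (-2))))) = -1 / 8379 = -0.00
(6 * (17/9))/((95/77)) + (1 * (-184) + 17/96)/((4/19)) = -31517731/36480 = -863.97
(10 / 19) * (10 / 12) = 25 / 57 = 0.44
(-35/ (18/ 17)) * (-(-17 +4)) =-7735/ 18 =-429.72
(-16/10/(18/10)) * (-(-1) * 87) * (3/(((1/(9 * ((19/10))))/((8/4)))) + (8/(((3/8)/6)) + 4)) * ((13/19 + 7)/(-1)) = 13243952/95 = 139410.02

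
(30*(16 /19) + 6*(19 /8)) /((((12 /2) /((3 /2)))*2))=3003 /608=4.94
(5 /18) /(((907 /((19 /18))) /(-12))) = -95 /24489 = -0.00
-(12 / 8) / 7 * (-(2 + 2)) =6 / 7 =0.86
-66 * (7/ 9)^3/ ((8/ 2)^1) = -3773/ 486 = -7.76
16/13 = 1.23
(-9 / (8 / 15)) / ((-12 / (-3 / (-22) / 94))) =135 / 66176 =0.00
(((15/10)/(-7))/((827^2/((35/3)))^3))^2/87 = 37515625/2884897434312924335930002123763988413148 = 0.00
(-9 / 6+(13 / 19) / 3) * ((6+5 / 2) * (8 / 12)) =-2465 / 342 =-7.21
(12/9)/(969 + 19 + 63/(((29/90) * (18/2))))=58/43923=0.00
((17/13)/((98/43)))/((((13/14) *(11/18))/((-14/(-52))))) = 6579/24167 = 0.27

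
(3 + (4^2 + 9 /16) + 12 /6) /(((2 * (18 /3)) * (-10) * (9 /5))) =-115 /1152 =-0.10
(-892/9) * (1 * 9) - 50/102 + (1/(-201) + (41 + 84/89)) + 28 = -822.55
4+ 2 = 6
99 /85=1.16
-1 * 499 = -499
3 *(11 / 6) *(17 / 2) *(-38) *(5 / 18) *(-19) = 337535 / 36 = 9375.97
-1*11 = -11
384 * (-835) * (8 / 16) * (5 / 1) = -801600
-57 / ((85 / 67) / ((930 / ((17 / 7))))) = -4972338 / 289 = -17205.32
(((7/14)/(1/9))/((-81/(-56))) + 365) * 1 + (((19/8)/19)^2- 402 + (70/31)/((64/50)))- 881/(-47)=-11215891/839232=-13.36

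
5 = 5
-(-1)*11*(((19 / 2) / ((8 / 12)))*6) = 1881 / 2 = 940.50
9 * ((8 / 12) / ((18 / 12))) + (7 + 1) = 12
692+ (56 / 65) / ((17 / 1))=692.05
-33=-33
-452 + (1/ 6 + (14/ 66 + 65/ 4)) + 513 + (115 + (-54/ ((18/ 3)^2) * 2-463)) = -36085/ 132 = -273.37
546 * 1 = 546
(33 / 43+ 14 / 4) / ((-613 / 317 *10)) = -116339 / 527180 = -0.22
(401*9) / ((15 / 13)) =15639 / 5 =3127.80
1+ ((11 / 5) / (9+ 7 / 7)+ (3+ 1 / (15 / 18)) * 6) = 1321 / 50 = 26.42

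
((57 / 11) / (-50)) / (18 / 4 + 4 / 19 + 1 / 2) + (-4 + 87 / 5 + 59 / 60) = 521393 / 36300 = 14.36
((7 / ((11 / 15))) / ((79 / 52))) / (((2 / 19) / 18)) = 933660 / 869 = 1074.41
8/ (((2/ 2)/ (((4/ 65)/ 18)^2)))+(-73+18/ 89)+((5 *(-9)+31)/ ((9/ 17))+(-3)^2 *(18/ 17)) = -46452014059/ 517786425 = -89.71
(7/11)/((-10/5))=-7/22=-0.32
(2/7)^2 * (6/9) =8/147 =0.05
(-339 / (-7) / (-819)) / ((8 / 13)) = -113 / 1176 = -0.10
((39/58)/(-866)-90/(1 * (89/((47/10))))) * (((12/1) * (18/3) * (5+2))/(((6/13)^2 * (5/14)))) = -35194109223/1117573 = -31491.55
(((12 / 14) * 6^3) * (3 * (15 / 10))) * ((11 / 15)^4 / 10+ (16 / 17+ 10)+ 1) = 3708635292 / 371875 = 9972.80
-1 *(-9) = 9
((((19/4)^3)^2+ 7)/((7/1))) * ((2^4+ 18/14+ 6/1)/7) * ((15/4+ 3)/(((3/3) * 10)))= 207175107753/56197120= 3686.58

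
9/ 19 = 0.47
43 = 43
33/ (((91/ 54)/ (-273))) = -5346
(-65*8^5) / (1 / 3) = -6389760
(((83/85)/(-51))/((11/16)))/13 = -1328/619905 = -0.00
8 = 8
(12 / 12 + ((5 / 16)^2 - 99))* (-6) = 75189 / 128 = 587.41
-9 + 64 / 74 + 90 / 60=-491 / 74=-6.64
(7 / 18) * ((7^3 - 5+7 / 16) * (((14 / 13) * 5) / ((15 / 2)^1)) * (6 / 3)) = 88445 / 468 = 188.99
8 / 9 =0.89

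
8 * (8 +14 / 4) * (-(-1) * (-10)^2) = 9200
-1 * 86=-86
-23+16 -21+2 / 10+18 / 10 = -26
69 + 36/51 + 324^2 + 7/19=33929882/323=105046.07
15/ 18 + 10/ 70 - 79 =-3277/ 42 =-78.02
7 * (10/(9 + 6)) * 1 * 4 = 56/3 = 18.67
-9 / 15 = -0.60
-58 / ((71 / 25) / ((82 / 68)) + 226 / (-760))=-4518200 / 160299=-28.19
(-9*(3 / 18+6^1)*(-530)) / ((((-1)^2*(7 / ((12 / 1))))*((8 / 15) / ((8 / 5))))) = 1058940 / 7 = 151277.14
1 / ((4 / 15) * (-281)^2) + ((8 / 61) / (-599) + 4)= 4.00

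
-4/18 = -2/9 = -0.22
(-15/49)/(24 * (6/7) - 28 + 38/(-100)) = 250/6377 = 0.04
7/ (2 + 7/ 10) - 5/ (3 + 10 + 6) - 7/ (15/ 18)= -15571/ 2565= -6.07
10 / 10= 1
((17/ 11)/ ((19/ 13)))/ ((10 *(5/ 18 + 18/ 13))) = 25857/ 406505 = 0.06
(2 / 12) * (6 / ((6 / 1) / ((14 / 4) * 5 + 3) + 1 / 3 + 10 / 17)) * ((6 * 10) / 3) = 41820 / 2539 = 16.47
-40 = -40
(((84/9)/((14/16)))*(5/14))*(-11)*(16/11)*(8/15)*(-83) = 169984/63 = 2698.16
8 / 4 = 2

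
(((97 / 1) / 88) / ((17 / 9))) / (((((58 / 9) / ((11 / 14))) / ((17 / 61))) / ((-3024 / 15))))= -70713 / 17690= -4.00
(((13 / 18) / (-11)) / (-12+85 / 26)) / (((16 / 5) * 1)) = 845 / 359568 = 0.00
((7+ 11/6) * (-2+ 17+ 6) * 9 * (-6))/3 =-3339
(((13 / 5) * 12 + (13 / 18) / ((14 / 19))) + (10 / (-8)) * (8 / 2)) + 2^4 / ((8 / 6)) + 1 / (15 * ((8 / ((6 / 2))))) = 98797 / 2520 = 39.21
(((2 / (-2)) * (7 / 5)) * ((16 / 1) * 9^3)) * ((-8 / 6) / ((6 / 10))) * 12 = 435456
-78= -78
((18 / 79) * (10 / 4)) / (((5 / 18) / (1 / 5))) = 0.41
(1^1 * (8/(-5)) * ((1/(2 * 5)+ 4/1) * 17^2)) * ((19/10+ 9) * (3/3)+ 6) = -4004962/125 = -32039.70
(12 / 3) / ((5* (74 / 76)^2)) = 5776 / 6845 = 0.84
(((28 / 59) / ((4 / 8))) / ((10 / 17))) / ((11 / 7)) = 1.03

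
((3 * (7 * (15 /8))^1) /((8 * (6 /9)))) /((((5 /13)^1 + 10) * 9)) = 91 /1152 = 0.08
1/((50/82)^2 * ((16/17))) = 28577/10000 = 2.86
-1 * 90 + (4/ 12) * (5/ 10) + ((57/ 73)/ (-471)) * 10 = -6178619/ 68766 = -89.85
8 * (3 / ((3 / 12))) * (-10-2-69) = -7776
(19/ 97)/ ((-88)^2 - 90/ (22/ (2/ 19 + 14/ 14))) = 3971/ 156902447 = 0.00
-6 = -6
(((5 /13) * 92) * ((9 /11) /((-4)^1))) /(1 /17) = -17595 /143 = -123.04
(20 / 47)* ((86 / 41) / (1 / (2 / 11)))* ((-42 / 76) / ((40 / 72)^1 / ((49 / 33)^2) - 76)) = 86724120 / 73247272153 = 0.00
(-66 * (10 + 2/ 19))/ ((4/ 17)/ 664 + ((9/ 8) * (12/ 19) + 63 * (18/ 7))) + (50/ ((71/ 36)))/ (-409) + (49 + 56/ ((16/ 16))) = 290305258653/ 2878897421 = 100.84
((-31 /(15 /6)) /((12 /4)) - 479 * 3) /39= -36.95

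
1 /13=0.08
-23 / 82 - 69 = -5681 / 82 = -69.28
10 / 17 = 0.59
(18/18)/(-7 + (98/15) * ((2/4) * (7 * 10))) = 0.00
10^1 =10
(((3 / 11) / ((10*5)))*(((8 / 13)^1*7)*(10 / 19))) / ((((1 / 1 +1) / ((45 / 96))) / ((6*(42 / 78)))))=1323 / 141284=0.01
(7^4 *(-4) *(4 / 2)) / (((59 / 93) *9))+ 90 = -579518 / 177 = -3274.11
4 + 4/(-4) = 3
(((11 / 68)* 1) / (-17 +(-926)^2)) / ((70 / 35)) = 11 / 116614424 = 0.00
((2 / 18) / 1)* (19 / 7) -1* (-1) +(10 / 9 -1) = 89 / 63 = 1.41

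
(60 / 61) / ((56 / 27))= 405 / 854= 0.47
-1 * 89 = -89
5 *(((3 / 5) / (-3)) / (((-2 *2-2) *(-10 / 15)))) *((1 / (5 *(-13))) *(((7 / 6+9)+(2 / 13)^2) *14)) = 72331 / 131820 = 0.55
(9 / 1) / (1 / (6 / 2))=27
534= 534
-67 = -67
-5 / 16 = -0.31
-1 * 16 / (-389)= 16 / 389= 0.04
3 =3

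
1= 1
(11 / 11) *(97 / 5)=97 / 5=19.40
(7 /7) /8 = 1 /8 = 0.12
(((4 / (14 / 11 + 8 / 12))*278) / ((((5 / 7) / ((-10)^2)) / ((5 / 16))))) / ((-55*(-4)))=14595 / 128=114.02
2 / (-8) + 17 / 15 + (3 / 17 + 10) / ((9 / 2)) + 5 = 8.14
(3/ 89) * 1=3/ 89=0.03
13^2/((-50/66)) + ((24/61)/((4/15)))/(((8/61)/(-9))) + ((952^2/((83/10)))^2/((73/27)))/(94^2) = 55407588675472191/111089947300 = 498763.30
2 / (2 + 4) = 1 / 3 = 0.33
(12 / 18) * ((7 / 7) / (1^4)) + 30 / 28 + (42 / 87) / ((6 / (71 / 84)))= 13199 / 7308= 1.81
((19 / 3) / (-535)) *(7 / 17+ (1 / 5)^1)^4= -138920704 / 83782003125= -0.00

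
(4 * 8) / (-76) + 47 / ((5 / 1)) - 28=-1807 / 95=-19.02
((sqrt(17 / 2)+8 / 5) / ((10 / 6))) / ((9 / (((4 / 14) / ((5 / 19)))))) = 304 / 2625+19 * sqrt(34) / 525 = 0.33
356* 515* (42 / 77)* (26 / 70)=2860104 / 77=37144.21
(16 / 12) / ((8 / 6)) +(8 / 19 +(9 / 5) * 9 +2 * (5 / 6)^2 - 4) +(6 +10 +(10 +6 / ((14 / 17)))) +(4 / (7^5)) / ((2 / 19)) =1388080679 / 28739970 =48.30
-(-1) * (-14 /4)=-7 /2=-3.50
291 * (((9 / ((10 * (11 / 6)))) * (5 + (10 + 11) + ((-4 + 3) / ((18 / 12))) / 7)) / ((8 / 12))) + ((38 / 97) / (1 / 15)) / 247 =2694899694 / 485485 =5550.94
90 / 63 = 10 / 7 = 1.43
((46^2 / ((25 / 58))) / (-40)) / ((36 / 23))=-352843 / 4500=-78.41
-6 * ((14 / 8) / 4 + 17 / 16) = -9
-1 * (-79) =79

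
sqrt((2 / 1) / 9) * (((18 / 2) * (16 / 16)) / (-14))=-3 * sqrt(2) / 14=-0.30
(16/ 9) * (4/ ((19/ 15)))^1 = 320/ 57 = 5.61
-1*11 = -11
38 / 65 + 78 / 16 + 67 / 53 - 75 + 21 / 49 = -13089171 / 192920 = -67.85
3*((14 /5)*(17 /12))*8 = 476 /5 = 95.20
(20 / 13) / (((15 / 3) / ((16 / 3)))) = 64 / 39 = 1.64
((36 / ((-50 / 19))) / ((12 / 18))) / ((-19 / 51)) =55.08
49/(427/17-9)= 833/274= 3.04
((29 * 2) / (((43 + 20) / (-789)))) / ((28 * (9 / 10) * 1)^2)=-190675 / 166698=-1.14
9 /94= 0.10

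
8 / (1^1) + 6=14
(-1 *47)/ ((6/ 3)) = -47/ 2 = -23.50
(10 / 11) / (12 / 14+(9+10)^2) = 70 / 27863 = 0.00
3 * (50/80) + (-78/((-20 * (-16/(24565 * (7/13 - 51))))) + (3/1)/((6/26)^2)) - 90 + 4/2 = 7250873/24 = 302119.71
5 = 5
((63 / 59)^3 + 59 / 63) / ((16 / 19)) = 264768059 / 103511016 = 2.56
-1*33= -33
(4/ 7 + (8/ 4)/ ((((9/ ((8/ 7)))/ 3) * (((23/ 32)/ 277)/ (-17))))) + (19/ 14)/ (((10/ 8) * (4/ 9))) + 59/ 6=-12024013/ 2415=-4978.89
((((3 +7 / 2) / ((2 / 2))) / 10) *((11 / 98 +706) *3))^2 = 7283310935121 / 3841600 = 1895905.60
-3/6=-1/2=-0.50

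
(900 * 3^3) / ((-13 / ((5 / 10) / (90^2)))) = -3 / 26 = -0.12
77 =77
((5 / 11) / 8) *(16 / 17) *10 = 100 / 187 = 0.53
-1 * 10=-10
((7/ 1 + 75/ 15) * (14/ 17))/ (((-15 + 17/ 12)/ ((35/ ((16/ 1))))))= -4410/ 2771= -1.59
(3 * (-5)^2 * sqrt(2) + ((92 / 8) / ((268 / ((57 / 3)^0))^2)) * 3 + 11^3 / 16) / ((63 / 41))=489941267 / 9049824 + 1025 * sqrt(2) / 21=123.17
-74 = -74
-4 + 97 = 93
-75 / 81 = -25 / 27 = -0.93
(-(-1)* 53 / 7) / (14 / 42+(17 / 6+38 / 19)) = 1.47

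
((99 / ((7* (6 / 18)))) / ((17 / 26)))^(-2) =14161 / 59629284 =0.00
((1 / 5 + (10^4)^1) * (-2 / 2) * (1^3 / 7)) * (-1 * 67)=478581 / 5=95716.20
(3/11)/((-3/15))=-15/11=-1.36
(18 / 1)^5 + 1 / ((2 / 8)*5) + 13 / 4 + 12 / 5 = 37791489 / 20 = 1889574.45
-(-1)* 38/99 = 38/99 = 0.38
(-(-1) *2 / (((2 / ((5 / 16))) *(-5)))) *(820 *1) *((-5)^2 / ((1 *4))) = -320.31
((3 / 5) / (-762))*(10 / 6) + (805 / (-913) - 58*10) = -404123803 / 695706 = -580.88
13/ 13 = 1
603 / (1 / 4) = 2412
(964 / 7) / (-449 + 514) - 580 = -262936 / 455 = -577.88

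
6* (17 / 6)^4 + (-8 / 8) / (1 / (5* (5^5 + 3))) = -3294719 / 216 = -15253.33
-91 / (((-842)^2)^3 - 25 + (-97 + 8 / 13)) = -1183 / 4632505048711087894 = -0.00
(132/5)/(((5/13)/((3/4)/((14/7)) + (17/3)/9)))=31031/450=68.96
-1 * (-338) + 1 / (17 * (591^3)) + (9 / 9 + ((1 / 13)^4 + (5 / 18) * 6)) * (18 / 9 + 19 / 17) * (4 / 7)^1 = 240470188089417253 / 701589067886889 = 342.75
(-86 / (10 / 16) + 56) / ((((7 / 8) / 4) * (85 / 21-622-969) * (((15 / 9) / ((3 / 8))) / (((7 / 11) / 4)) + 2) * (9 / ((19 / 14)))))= 4896 / 4135055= 0.00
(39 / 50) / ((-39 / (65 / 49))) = -13 / 490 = -0.03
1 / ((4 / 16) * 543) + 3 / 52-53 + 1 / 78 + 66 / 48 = -970323 / 18824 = -51.55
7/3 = 2.33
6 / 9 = 2 / 3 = 0.67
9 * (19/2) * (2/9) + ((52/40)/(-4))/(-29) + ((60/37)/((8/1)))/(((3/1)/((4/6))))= 2453683/128760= 19.06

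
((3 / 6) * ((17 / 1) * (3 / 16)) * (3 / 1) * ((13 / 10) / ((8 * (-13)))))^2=23409 / 6553600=0.00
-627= -627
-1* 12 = -12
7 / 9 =0.78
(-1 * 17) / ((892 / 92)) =-391 / 223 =-1.75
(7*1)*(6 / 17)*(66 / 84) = 33 / 17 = 1.94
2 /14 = 1 /7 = 0.14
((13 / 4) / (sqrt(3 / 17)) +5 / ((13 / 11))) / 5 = 11 / 13 +13 * sqrt(51) / 60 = 2.39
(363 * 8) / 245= 2904 / 245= 11.85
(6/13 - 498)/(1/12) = -77616/13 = -5970.46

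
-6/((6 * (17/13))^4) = -28561/18040536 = -0.00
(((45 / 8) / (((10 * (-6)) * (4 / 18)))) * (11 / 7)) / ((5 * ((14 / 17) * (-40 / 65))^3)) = 3205776717 / 3147038720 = 1.02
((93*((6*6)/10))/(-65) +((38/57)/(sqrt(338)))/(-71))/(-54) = 0.10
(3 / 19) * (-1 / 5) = -3 / 95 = -0.03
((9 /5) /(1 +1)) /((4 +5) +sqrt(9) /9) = 27 /280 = 0.10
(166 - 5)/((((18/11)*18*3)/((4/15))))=1771/3645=0.49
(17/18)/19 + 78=26693/342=78.05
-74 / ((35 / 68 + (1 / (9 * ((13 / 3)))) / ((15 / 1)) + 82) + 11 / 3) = -2943720 / 3428363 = -0.86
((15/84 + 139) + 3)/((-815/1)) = -3981/22820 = -0.17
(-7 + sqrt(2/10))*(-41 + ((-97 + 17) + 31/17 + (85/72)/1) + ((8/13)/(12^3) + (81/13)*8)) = 5693065/11934 -162659*sqrt(5)/11934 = 446.57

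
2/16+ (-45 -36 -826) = -7255/8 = -906.88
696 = 696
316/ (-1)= -316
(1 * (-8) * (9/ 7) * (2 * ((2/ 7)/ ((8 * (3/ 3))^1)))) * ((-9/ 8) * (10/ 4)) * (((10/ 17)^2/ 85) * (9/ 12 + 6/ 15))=9315/ 962948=0.01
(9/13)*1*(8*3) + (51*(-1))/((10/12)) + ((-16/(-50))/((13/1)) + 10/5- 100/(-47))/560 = -14665899/329000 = -44.58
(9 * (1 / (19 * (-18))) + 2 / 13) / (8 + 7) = 21 / 2470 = 0.01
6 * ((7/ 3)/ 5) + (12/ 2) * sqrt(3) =14/ 5 + 6 * sqrt(3) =13.19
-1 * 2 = -2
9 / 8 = 1.12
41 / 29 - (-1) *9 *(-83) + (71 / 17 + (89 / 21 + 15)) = -7476643 / 10353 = -722.17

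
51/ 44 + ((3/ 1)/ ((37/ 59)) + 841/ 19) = 1552973/ 30932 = 50.21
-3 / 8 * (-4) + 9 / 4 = 15 / 4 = 3.75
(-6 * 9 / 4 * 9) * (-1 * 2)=243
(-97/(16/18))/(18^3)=-97/5184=-0.02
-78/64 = -39/32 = -1.22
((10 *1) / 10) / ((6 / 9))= 3 / 2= 1.50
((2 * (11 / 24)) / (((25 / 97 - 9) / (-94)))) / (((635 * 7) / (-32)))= -50149 / 706755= -0.07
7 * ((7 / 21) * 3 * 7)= 49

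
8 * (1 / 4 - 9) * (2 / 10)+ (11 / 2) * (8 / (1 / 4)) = 162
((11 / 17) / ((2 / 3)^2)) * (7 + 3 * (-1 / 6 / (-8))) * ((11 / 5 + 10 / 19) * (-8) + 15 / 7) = -146314773 / 723520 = -202.23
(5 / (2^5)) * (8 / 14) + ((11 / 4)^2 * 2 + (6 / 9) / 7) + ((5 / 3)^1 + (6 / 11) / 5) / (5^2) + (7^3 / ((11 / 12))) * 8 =173760227 / 57750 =3008.84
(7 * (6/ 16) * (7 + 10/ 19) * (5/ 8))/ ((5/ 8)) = 3003/ 152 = 19.76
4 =4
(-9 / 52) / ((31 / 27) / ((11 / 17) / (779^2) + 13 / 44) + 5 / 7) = -228125098845 / 6063468857212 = -0.04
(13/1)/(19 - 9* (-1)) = 13/28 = 0.46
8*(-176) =-1408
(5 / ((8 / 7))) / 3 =35 / 24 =1.46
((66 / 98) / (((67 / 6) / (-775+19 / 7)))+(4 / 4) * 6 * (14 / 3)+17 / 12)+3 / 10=-23248157 / 1378860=-16.86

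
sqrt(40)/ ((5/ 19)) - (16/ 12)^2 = -16/ 9+38 * sqrt(10)/ 5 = 22.26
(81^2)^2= 43046721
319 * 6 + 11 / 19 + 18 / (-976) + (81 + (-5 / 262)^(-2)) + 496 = 1214010893 / 231800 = 5237.32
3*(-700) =-2100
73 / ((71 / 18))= 1314 / 71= 18.51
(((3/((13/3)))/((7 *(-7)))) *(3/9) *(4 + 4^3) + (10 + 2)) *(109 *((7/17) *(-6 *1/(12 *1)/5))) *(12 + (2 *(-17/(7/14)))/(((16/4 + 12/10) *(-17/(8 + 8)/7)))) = -103478496/20111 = -5145.37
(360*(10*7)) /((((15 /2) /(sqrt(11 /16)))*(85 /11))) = 1848*sqrt(11) /17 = 360.54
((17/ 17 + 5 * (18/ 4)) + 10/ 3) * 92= 7406/ 3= 2468.67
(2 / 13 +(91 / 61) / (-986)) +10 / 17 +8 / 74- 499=-14411630369 / 28930226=-498.15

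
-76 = -76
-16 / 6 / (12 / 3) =-0.67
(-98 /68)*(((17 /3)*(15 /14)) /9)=-35 /36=-0.97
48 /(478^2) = 12 /57121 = 0.00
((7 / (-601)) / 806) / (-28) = 1 / 1937624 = 0.00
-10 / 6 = -5 / 3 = -1.67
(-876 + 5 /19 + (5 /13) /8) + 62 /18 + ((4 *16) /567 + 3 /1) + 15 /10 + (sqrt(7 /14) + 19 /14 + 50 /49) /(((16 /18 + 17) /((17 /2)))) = -1094115962951 /1262681784 + 153 *sqrt(2) /644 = -866.17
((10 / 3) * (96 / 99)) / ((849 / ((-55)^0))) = 320 / 84051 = 0.00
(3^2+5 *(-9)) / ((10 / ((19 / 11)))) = -342 / 55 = -6.22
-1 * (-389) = 389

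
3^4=81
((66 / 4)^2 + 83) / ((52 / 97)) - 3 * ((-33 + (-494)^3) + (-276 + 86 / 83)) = 6243748971463 / 17264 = 361662938.57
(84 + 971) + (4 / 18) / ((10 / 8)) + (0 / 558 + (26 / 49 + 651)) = 3763292 / 2205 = 1706.71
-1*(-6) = 6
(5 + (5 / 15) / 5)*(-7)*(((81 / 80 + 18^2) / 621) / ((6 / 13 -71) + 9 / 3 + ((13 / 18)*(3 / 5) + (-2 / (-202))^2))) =0.28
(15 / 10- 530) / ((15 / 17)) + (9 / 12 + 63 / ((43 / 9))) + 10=-1483579 / 2580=-575.03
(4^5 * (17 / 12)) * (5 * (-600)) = -4352000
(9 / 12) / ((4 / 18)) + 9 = 12.38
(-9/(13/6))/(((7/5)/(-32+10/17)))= 144180/1547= 93.20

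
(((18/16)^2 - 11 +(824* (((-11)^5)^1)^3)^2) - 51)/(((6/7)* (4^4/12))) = 5307780959003898948395550487218272896439/8192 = 647922480347155633349066200000000000.00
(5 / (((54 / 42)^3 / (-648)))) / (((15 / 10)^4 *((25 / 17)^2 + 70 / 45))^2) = -293352478720 / 68182087689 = -4.30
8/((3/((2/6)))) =0.89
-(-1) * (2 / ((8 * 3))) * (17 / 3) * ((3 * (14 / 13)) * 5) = 595 / 78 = 7.63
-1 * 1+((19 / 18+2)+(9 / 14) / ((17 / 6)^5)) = 368372819 / 178901982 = 2.06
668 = 668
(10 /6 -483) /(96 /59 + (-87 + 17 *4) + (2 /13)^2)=14398124 /518967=27.74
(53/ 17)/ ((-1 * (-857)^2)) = -53/ 12485633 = -0.00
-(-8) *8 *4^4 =16384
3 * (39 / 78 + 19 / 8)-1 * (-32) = 325 / 8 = 40.62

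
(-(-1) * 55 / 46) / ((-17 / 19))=-1.34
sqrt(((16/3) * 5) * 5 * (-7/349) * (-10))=20 * sqrt(73290)/1047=5.17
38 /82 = 19 /41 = 0.46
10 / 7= 1.43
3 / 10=0.30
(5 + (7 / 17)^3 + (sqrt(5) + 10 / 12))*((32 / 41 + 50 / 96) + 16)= 140.82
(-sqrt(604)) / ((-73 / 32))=64*sqrt(151) / 73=10.77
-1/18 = -0.06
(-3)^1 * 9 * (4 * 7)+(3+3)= -750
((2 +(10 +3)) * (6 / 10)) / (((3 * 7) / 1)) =3 / 7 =0.43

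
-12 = -12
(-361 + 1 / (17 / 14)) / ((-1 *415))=6123 / 7055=0.87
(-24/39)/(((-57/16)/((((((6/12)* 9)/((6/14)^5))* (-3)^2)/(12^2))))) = 67228/20007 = 3.36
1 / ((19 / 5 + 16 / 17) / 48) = 4080 / 403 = 10.12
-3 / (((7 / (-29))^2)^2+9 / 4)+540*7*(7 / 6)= 28105849158 / 6375133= 4408.67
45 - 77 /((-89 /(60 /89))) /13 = 45.04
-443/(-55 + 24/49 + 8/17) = 369019/45015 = 8.20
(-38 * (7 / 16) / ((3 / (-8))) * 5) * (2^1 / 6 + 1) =2660 / 9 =295.56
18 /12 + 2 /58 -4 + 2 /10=-657 /290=-2.27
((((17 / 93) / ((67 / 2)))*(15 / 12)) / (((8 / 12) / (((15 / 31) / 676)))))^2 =1625625 / 30311662399592704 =0.00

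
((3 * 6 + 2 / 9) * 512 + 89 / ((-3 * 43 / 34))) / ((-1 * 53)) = -3601546 / 20511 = -175.59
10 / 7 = 1.43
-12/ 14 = -6/ 7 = -0.86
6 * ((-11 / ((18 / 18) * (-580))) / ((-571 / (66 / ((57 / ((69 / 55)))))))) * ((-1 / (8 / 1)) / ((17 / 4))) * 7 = 15939 / 267427850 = 0.00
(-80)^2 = 6400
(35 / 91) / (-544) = -5 / 7072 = -0.00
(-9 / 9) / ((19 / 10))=-10 / 19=-0.53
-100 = -100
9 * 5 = 45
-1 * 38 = -38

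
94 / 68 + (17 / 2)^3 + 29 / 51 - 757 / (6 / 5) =-2007 / 136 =-14.76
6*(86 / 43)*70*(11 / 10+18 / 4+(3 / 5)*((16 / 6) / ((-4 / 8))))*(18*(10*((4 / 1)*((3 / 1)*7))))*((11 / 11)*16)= 487710720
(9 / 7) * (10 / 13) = 90 / 91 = 0.99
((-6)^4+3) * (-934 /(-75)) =16176.88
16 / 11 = 1.45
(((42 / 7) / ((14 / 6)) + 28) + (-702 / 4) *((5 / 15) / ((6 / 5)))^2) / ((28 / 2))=2861 / 2352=1.22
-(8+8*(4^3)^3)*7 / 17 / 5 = -2936024 / 17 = -172707.29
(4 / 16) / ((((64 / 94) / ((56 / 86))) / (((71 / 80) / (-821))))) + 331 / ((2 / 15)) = 224357602241 / 90375680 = 2482.50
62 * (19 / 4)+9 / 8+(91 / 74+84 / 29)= 2573065 / 8584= 299.75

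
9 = 9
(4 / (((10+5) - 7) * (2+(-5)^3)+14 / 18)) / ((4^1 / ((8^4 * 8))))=-294912 / 8849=-33.33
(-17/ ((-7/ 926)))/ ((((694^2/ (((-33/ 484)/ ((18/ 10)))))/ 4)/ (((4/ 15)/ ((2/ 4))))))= -31484/ 83443437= -0.00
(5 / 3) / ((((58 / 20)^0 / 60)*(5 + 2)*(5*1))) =20 / 7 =2.86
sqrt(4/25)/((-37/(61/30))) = -61/2775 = -0.02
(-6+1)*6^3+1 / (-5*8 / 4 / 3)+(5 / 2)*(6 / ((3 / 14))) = -10103 / 10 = -1010.30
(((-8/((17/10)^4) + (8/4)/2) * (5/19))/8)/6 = 17605/76171152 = 0.00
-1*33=-33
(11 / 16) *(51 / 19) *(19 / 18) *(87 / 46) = 5423 / 1472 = 3.68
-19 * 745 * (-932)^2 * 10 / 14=-61476863600 / 7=-8782409085.71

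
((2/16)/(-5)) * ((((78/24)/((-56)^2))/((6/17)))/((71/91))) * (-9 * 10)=8619/1017856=0.01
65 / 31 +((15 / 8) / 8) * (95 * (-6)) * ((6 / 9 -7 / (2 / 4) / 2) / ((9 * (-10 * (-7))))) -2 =59987 / 41664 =1.44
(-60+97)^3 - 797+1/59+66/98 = 144135692/2891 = 49856.69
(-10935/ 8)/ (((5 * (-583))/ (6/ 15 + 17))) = 190269/ 23320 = 8.16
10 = 10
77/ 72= 1.07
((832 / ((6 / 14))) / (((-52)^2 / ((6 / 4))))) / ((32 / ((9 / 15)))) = 21 / 1040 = 0.02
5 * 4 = 20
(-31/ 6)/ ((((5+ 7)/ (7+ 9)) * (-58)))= 31/ 261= 0.12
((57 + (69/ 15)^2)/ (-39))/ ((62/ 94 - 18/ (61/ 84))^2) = -16061272306/ 4665281330775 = -0.00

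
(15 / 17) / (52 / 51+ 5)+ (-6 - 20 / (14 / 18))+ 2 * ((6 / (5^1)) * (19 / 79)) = -26306433 / 848855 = -30.99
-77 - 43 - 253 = -373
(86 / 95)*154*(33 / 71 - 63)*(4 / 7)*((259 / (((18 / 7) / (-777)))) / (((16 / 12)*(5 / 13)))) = 5127964649808 / 6745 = 760261623.40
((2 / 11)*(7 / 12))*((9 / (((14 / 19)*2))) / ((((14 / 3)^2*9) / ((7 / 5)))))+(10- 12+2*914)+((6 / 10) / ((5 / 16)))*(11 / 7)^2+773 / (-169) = 133078258659 / 72872800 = 1826.17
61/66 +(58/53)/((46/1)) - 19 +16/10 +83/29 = -158537447/11665830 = -13.59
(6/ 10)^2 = 9/ 25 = 0.36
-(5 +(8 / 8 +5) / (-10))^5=-5153632 / 3125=-1649.16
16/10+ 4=28/5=5.60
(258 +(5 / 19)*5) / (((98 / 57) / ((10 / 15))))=4927 / 49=100.55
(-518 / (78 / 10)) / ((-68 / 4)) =2590 / 663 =3.91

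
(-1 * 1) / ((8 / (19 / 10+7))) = -89 / 80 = -1.11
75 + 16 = 91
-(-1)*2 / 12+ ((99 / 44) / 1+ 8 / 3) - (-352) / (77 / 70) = 3901 / 12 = 325.08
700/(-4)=-175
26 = 26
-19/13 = -1.46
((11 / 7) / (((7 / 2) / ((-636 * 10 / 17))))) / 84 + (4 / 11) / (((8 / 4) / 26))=174952 / 64141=2.73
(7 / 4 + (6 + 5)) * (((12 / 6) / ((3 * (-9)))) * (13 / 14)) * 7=-221 / 36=-6.14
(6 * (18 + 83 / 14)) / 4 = 1005 / 28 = 35.89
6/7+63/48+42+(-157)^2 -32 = 2762051/112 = 24661.17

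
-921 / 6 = -153.50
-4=-4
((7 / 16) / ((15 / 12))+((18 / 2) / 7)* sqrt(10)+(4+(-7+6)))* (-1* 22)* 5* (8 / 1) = -7920* sqrt(10) / 7 - 2948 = -6525.89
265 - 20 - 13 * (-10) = 375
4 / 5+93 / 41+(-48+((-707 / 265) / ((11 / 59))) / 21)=-16354358 / 358545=-45.61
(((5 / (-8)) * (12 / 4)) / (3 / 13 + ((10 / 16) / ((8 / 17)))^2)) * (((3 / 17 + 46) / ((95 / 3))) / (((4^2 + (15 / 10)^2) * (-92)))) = 47024640 / 57601115521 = 0.00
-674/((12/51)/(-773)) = 2214258.50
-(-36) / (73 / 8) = 288 / 73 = 3.95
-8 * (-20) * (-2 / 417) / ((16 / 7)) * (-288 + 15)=12740 / 139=91.65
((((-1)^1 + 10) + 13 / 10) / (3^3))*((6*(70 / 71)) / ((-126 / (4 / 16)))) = -103 / 23004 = -0.00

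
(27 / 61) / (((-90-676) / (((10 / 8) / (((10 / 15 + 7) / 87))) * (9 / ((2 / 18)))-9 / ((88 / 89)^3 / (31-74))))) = -655659319743 / 732376595456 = -0.90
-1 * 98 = -98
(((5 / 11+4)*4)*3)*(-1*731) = -429828 / 11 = -39075.27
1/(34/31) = 31/34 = 0.91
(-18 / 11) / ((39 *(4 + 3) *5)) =-6 / 5005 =-0.00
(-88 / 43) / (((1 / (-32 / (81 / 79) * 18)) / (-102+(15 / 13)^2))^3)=-2074353697628906101669888 / 5603925249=-370160843597809.76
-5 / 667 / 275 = -1 / 36685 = -0.00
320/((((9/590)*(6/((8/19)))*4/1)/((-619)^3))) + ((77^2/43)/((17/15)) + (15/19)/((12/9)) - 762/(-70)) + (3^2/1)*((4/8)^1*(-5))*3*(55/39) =-59574814915988607139/682505460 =-87288407796.75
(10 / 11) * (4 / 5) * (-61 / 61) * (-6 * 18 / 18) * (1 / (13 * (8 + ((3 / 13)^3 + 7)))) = 1352 / 60467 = 0.02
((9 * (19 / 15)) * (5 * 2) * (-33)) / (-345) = 1254 / 115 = 10.90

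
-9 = -9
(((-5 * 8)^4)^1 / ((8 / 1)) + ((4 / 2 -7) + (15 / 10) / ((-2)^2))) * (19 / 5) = 48639297 / 40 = 1215982.42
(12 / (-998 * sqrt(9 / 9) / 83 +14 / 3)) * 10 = -3735 / 229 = -16.31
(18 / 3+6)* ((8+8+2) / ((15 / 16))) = 1152 / 5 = 230.40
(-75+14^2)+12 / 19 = 2311 / 19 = 121.63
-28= -28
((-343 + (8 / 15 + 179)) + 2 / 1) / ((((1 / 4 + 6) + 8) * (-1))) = 11.33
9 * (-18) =-162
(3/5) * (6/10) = 9/25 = 0.36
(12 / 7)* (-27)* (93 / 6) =-5022 / 7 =-717.43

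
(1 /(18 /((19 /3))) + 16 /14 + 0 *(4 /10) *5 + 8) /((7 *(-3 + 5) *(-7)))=-0.10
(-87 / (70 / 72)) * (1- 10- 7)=1431.77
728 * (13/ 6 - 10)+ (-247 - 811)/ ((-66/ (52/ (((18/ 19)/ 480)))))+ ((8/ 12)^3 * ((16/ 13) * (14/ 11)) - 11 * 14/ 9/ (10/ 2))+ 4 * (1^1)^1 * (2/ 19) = 152821412606/ 366795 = 416639.85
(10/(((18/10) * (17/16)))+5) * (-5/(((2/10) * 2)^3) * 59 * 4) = -57709375/306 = -188592.73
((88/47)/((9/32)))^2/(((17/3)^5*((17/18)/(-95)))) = -40680161280/53319889921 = -0.76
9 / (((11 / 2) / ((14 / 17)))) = 252 / 187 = 1.35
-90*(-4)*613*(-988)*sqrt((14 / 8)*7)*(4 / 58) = -1526222880 / 29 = -52628375.17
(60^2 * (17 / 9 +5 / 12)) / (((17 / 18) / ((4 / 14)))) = 298800 / 119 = 2510.92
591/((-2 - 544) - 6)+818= 150315/184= 816.93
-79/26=-3.04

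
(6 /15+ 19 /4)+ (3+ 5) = 263 /20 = 13.15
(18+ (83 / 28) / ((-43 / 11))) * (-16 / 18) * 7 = -41518 / 387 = -107.28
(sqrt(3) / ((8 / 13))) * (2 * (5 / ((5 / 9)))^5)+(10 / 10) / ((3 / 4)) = 4 / 3+767637 * sqrt(3) / 4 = 332397.90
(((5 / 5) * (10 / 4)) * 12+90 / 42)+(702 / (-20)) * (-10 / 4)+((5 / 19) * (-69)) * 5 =15483 / 532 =29.10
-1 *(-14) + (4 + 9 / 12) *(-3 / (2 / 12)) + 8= -127 / 2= -63.50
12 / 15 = 4 / 5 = 0.80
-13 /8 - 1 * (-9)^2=-661 /8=-82.62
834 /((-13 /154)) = -128436 /13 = -9879.69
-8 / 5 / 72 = -0.02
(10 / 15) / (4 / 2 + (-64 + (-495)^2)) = 2 / 734889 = 0.00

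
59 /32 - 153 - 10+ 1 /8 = -5153 /32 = -161.03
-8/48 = -1/6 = -0.17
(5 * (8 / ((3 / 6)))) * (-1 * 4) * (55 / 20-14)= 3600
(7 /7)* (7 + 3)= 10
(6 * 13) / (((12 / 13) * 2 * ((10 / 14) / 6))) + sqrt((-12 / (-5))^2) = 3573 / 10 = 357.30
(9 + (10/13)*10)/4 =217/52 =4.17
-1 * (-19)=19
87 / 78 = 29 / 26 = 1.12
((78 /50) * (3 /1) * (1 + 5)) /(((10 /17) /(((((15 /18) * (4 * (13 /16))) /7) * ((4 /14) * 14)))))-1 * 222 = -51843 /350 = -148.12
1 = 1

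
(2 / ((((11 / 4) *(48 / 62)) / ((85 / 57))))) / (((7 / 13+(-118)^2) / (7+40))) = 1609985 / 340496739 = 0.00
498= 498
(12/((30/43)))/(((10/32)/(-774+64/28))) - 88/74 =-275034324/6475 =-42476.34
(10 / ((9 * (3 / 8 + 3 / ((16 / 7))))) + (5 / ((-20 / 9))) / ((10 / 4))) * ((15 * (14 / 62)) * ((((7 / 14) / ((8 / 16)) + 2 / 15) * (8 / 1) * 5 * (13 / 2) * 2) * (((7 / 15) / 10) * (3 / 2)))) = -33.75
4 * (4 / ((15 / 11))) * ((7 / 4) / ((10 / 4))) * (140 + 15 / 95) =1640408 / 1425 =1151.16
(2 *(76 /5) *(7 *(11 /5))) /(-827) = -11704 /20675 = -0.57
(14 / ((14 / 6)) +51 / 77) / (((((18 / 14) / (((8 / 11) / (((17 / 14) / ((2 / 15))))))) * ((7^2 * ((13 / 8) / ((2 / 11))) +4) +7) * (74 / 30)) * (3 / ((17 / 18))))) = 0.00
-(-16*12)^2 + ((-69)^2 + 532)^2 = 27978985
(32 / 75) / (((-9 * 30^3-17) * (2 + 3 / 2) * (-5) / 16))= 1024 / 637919625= 0.00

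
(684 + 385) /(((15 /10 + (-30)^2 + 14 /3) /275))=1763850 /5437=324.42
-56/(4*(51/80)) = -1120/51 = -21.96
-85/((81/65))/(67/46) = -254150/5427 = -46.83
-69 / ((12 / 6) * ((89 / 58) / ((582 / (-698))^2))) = -169446681 / 10840289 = -15.63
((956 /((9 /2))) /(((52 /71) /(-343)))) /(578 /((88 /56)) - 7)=-2613226 /9477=-275.74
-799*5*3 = -11985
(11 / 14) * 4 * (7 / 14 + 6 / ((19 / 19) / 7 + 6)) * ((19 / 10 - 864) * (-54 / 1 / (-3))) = -108391833 / 1505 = -72021.15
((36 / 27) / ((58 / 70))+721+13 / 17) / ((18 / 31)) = 16582985 / 13311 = 1245.81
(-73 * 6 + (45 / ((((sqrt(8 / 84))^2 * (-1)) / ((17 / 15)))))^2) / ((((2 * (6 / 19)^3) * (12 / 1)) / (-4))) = -2618512417 / 1728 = -1515342.83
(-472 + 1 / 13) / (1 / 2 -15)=12270 / 377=32.55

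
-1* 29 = -29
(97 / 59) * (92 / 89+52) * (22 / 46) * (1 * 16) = 1365760 / 2047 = 667.20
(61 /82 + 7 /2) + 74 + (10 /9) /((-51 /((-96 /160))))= 490906 /6273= 78.26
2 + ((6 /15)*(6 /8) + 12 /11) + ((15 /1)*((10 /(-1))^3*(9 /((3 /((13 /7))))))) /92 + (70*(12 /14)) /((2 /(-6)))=-19215247 /17710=-1084.99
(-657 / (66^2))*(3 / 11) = -219 / 5324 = -0.04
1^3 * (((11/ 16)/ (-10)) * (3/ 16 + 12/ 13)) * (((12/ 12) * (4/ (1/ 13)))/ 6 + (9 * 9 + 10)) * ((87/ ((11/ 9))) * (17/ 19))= -23573781/ 48640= -484.66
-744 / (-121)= 744 / 121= 6.15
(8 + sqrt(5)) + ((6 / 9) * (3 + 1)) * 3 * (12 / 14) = sqrt(5) + 104 / 7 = 17.09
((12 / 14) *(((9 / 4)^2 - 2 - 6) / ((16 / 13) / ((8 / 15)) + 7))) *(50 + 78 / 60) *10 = -940329 / 6776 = -138.77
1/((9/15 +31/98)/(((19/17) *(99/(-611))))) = -921690/4663763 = -0.20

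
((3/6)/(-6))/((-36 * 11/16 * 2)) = 1/594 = 0.00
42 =42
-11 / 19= -0.58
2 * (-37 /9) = -74 /9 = -8.22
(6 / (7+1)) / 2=3 / 8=0.38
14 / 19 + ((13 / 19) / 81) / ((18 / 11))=20555 / 27702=0.74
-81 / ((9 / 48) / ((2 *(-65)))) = 56160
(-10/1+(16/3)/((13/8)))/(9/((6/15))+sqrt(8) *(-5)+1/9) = -639804/1311037-282960 *sqrt(2)/1311037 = -0.79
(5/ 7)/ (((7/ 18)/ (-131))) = -11790/ 49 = -240.61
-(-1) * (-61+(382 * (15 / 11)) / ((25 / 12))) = 10397 / 55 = 189.04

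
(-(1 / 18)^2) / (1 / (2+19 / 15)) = -49 / 4860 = -0.01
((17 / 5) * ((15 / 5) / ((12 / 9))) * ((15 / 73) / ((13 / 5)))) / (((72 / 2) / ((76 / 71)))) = 4845 / 269516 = 0.02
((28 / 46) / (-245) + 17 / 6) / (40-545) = -13673 / 2439150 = -0.01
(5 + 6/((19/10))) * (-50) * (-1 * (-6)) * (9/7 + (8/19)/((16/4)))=-8602500/2527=-3404.23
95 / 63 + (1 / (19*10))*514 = 25216 / 5985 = 4.21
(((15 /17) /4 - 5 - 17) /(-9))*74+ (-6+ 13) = 56939 /306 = 186.08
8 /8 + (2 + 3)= 6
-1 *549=-549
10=10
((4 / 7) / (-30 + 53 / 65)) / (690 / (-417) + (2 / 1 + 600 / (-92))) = 415610 / 131103567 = 0.00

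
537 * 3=1611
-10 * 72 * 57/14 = -20520/7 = -2931.43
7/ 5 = 1.40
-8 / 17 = -0.47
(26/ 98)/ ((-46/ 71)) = -923/ 2254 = -0.41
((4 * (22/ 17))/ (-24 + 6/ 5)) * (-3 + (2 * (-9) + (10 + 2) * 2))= -220/ 323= -0.68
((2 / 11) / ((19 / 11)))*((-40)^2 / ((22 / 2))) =15.31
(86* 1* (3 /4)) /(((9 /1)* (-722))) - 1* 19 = -82351 /4332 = -19.01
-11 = -11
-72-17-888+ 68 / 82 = -40023 / 41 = -976.17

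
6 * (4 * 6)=144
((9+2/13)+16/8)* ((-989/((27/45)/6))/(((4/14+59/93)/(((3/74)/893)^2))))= -4201049475/17002255423894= -0.00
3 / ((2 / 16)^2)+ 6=198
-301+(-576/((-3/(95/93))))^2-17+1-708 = 35981375/961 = 37441.60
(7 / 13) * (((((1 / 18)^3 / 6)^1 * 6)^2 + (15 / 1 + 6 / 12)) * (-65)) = -18451631555 / 34012224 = -542.50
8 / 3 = 2.67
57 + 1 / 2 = 115 / 2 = 57.50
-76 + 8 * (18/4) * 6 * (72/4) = 3812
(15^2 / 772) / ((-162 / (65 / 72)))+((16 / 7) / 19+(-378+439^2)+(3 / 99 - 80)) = 192263.15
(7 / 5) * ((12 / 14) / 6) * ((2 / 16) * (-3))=-3 / 40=-0.08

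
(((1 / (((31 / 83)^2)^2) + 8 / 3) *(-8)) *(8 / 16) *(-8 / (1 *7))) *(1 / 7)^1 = 684631456 / 19393941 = 35.30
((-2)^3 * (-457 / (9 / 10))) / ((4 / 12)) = 36560 / 3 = 12186.67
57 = 57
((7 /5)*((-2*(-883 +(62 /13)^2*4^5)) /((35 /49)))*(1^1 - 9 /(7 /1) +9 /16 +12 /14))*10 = -996055.85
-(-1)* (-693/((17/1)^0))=-693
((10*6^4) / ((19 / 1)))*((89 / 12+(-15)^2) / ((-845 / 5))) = -3012120 / 3211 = -938.06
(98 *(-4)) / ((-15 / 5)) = 392 / 3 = 130.67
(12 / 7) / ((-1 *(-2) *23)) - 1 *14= -2248 / 161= -13.96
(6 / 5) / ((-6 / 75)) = -15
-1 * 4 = -4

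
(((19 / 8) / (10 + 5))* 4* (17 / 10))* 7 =2261 / 300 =7.54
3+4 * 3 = 15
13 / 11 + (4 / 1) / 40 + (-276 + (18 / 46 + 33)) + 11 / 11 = -608027 / 2530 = -240.33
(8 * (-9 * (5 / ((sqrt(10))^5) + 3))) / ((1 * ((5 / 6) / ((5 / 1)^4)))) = -162000-270 * sqrt(10) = -162853.81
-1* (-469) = 469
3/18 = 1/6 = 0.17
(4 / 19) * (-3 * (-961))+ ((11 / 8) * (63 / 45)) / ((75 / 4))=8650463 / 14250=607.05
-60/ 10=-6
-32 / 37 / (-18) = 16 / 333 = 0.05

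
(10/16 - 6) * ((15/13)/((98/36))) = -5805/2548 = -2.28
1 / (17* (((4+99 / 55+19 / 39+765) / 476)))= 5460 / 150401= 0.04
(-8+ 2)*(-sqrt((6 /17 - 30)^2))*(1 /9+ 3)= 9408 /17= 553.41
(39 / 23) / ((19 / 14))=546 / 437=1.25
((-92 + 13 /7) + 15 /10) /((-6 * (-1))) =-14.77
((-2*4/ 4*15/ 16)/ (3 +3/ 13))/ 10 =-13/ 224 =-0.06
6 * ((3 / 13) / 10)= 9 / 65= 0.14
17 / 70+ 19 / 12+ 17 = 7907 / 420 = 18.83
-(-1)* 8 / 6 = 4 / 3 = 1.33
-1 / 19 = -0.05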